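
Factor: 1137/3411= 1/3= 3^ ( - 1)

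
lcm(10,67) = 670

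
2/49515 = 2/49515 = 0.00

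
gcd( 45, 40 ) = 5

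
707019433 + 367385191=1074404624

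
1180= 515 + 665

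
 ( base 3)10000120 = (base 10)2202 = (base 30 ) 2dc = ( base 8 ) 4232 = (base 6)14110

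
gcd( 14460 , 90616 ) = 964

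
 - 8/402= -1 + 197/201=- 0.02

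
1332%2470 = 1332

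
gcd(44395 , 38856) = 1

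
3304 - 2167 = 1137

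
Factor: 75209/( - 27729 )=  - 3^(-3 ) * 13^ ( - 1)*79^( - 1 ) *75209^1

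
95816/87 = 3304/3 = 1101.33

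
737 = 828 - 91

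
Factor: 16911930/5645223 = 5637310/1881741 = 2^1 * 3^( - 1 )  *5^1 *7^1*19^( - 1 ) * 29^1*2777^1*33013^( - 1 )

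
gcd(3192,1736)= 56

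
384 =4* 96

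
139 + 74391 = 74530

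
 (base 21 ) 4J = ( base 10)103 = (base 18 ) 5D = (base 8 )147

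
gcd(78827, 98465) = 1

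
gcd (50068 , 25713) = 1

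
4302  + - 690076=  -685774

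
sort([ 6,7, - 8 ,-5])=[ - 8, - 5 , 6,7]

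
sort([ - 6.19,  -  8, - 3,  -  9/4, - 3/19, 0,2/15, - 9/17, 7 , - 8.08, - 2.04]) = [ - 8.08,  -  8,-6.19,  -  3, - 9/4, - 2.04, - 9/17, - 3/19,0, 2/15, 7 ]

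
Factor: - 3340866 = -2^1*3^1*556811^1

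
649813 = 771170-121357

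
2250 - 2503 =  - 253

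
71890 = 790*91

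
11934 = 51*234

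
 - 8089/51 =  - 159 + 20/51  =  - 158.61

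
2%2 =0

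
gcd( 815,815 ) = 815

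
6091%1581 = 1348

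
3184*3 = 9552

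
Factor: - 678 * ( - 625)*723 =2^1*3^2*5^4*113^1*241^1 = 306371250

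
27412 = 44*623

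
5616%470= 446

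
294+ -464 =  - 170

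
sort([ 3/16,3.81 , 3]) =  [ 3/16,3,3.81]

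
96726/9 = 10747 + 1/3= 10747.33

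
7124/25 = 7124/25 = 284.96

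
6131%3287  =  2844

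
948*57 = 54036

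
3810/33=115 + 5/11 = 115.45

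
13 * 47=611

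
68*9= 612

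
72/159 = 24/53=0.45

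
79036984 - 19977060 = 59059924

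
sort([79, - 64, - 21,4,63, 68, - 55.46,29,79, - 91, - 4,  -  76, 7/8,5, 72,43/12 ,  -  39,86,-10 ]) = [ - 91, - 76, - 64, - 55.46 , - 39 , - 21, - 10, - 4, 7/8, 43/12,  4  ,  5, 29, 63, 68,72,79,79,86 ]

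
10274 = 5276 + 4998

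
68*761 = 51748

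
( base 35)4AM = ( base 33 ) 4RP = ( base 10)5272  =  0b1010010011000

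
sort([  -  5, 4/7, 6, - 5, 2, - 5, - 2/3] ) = [-5, - 5,  -  5, - 2/3,4/7 , 2, 6 ] 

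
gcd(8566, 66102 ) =2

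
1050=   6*175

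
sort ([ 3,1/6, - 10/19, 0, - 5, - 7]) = [ - 7, - 5, - 10/19, 0,  1/6,3 ] 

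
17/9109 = 17/9109  =  0.00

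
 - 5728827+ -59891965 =-65620792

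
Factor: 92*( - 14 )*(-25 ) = 2^3*5^2*7^1*23^1= 32200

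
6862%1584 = 526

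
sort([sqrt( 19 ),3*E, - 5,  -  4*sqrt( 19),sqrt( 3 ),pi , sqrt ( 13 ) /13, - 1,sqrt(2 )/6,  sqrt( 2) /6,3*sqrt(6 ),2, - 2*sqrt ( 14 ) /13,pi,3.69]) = [ - 4*sqrt(19), - 5, - 1, -2*sqrt( 14 ) /13,  sqrt( 2)/6,sqrt( 2 ) /6, sqrt(13) /13,sqrt( 3 ),2,pi,pi,3.69,sqrt (19 ),3*sqrt (6),3 * E] 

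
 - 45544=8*(  -  5693 )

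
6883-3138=3745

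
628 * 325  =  204100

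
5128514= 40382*127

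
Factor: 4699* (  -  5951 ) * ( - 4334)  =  2^1*11^2 * 37^1 * 127^1 *197^1 *541^1 = 121194888166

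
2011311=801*2511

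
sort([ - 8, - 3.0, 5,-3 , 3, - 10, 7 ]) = [  -  10,-8, - 3.0,-3,3,5 , 7 ] 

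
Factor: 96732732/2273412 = 23^( -1)*8237^( -1)*8061061^1 = 8061061/189451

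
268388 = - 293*(- 916 )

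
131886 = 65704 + 66182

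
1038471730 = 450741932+587729798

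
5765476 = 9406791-3641315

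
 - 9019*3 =- 27057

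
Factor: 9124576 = 2^5*313^1*911^1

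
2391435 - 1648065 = 743370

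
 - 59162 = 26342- 85504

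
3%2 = 1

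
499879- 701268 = -201389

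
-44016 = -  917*48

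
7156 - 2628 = 4528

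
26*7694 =200044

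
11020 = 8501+2519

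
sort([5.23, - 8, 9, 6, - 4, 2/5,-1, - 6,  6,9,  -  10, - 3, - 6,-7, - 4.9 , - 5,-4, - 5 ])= [ - 10,-8,-7, - 6, - 6, - 5, - 5, - 4.9, -4, - 4, - 3, - 1,2/5, 5.23,6,6,  9 , 9]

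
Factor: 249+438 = 3^1*229^1= 687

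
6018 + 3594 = 9612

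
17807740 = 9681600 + 8126140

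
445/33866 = 445/33866 = 0.01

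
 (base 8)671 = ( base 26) gp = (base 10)441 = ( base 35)CL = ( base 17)18g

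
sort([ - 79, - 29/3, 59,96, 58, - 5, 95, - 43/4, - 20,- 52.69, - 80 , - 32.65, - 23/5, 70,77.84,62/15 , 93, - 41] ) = [ - 80 , - 79, - 52.69,  -  41  ,-32.65, - 20 , - 43/4,-29/3 , - 5, - 23/5,62/15,  58, 59 , 70,77.84,93,95 , 96] 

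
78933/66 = 26311/22 = 1195.95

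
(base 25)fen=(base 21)1124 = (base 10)9748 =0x2614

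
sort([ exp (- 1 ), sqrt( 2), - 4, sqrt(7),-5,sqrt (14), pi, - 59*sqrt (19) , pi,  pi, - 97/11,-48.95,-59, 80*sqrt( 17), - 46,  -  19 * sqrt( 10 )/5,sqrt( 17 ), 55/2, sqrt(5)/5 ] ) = [  -  59*sqrt( 19 ) , - 59 , - 48.95, - 46, - 19*sqrt( 10 )/5, -97/11, - 5, - 4 , exp(- 1 ), sqrt(5 )/5 , sqrt(2 ),sqrt(7 ),pi, pi , pi, sqrt( 14 ) , sqrt(17),55/2, 80*sqrt( 17 )] 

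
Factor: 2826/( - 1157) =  - 2^1 * 3^2*13^(  -  1 )*89^( - 1)*157^1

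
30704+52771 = 83475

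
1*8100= 8100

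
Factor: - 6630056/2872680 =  - 3^ ( - 1)*5^ ( -1 ) * 37^( - 1)*647^( - 1 )*828757^1 = - 828757/359085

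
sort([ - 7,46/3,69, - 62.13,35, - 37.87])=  [-62.13,-37.87, - 7, 46/3,35,69]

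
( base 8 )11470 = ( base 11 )3773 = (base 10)4920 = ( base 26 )776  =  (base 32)4po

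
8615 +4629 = 13244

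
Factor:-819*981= - 3^4 *7^1*13^1 * 109^1 =- 803439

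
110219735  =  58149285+52070450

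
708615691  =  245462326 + 463153365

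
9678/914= 4839/457= 10.59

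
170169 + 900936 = 1071105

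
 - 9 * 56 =  -  504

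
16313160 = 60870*268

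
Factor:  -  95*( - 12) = 2^2*3^1*5^1 * 19^1 = 1140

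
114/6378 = 19/1063 =0.02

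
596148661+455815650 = 1051964311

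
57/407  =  57/407 = 0.14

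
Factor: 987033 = 3^1 * 73^1 * 4507^1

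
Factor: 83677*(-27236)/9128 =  - 2^( - 1)*7^ ( - 1 )*11^2 * 163^(- 1 )*619^1*7607^1 = - 569756693/2282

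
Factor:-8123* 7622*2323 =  -143825074438 = - 2^1 * 23^1*37^1 * 101^1 * 103^1*8123^1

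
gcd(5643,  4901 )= 1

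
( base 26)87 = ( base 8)327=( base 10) 215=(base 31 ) 6T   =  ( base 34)6B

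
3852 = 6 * 642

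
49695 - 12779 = 36916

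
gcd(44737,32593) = 11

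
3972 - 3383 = 589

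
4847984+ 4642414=9490398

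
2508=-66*(-38) 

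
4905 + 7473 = 12378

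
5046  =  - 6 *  ( - 841 )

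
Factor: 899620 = 2^2*5^1*31^1 * 1451^1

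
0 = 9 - 9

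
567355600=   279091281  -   - 288264319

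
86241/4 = 86241/4 =21560.25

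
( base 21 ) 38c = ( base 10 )1503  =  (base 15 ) 6A3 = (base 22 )327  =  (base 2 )10111011111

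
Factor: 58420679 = 59^1*990181^1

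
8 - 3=5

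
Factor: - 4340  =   - 2^2 * 5^1*7^1*31^1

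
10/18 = 5/9 = 0.56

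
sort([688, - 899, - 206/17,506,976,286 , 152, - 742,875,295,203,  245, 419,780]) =[  -  899,-742,-206/17 , 152, 203,  245,286,295,419,506, 688,780,  875,976]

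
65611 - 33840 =31771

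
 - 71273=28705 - 99978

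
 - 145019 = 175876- 320895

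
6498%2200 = 2098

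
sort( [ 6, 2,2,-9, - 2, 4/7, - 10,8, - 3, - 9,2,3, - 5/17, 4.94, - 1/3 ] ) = [ - 10, - 9, - 9,- 3, - 2, - 1/3, - 5/17,  4/7,2,2,2,  3 , 4.94,6, 8 ] 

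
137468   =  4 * 34367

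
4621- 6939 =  - 2318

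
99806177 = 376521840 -276715663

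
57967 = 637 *91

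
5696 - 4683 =1013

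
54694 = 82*667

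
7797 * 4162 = 32451114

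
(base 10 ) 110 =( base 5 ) 420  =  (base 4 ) 1232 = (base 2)1101110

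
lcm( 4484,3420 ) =201780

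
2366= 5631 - 3265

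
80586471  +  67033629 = 147620100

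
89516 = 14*6394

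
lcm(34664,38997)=311976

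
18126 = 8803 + 9323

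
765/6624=85/736 = 0.12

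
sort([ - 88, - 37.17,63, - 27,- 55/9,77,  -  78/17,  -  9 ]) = [ - 88, - 37.17, - 27, - 9, - 55/9,  -  78/17,  63,  77 ] 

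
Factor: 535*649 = 5^1 * 11^1*59^1*107^1 = 347215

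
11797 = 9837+1960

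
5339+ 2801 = 8140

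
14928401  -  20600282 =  - 5671881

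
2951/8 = 368+7/8 = 368.88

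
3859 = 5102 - 1243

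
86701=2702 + 83999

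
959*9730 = 9331070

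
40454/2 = 20227 = 20227.00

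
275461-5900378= - 5624917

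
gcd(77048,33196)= 4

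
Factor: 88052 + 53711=17^1  *31^1*269^1 = 141763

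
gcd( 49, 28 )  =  7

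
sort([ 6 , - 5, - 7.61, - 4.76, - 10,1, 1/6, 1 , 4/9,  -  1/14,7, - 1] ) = [-10, - 7.61,- 5,-4.76, - 1 , - 1/14,1/6,4/9, 1, 1,6,  7] 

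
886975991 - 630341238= 256634753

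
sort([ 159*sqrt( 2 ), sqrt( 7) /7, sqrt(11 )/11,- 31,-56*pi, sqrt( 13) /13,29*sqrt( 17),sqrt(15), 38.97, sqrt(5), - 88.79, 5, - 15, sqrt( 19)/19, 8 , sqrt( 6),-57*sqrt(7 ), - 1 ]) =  [-56 *pi, - 57*sqrt(7), - 88.79, - 31, - 15, - 1, sqrt (19)/19, sqrt(13)/13,sqrt(11) /11,sqrt( 7 ) /7, sqrt(5 ) , sqrt(6),  sqrt(15),5,8, 38.97, 29*sqrt (17),159*sqrt(2 ) ] 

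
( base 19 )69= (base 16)7B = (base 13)96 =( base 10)123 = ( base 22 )5D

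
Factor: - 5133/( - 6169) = 3^1*29^1*31^( - 1)*59^1*199^( - 1 )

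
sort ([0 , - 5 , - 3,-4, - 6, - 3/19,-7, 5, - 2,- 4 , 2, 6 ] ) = [ - 7, - 6, - 5,  -  4, - 4, - 3, -2, - 3/19,0,2,5, 6] 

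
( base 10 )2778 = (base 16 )ada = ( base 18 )8a6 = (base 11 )20a6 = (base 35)29d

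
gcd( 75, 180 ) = 15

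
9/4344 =3/1448=0.00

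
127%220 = 127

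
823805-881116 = -57311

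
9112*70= 637840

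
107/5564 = 1/52 = 0.02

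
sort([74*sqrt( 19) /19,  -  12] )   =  [  -  12,74*sqrt( 19 ) /19]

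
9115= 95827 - 86712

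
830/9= 830/9 = 92.22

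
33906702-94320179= - 60413477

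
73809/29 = 2545  +  4/29 = 2545.14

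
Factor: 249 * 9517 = 2369733 =3^1*31^1*83^1 * 307^1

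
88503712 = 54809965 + 33693747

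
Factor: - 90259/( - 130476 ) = 689/996 = 2^( - 2 )* 3^( - 1 )*13^1*53^1* 83^( - 1) 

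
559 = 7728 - 7169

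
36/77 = 36/77 = 0.47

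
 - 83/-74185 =83/74185=0.00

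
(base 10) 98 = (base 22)4A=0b1100010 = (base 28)3e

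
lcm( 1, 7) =7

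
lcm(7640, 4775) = 38200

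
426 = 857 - 431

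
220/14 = 15 + 5/7 = 15.71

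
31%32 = 31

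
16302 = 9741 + 6561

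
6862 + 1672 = 8534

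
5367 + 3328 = 8695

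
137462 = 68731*2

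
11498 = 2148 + 9350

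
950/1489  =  950/1489= 0.64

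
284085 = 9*31565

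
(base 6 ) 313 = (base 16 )75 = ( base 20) 5h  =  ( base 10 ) 117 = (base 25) 4H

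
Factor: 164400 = 2^4*3^1*5^2*137^1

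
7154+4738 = 11892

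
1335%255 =60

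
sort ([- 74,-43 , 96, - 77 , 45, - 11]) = [- 77,- 74, - 43 ,-11, 45,  96 ]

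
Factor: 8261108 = 2^2*61^1*33857^1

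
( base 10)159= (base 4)2133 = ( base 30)59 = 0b10011111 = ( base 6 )423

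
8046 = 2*4023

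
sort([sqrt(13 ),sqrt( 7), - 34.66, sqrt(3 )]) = [ - 34.66,sqrt( 3), sqrt(7 ), sqrt( 13) ]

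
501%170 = 161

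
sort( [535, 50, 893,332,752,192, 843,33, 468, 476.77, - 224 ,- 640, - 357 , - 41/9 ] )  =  [ - 640, - 357,-224, -41/9,33,50,192, 332,468, 476.77,535,752,843,893]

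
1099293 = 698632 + 400661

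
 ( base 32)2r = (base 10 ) 91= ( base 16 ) 5b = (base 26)3D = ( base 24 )3j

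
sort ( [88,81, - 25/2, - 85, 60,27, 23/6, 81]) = [  -  85, - 25/2, 23/6, 27,60,81, 81,88] 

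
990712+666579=1657291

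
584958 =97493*6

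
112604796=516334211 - 403729415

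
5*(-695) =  -3475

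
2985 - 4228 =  -1243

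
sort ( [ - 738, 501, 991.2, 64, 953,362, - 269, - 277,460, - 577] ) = [ - 738,  -  577, - 277, - 269,64, 362,460, 501,953,991.2 ] 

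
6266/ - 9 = -697 + 7/9 = - 696.22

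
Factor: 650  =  2^1*5^2*13^1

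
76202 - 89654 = -13452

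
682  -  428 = 254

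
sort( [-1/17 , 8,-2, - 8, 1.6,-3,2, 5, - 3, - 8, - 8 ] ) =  [  -  8,-8,-8,-3, - 3,-2,-1/17, 1.6,  2, 5, 8 ] 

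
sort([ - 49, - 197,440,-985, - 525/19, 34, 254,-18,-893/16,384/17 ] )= [-985,  -  197, - 893/16,-49,  -  525/19, - 18,  384/17, 34 , 254,440 ]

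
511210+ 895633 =1406843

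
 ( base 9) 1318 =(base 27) 19H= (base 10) 989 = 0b1111011101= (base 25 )1EE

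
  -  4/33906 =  - 1 + 16951/16953  =  - 0.00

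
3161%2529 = 632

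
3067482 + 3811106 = 6878588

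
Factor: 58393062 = 2^1 * 3^4 * 7^1* 13^1*17^1 * 233^1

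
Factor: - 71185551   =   - 3^1*23728517^1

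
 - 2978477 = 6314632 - 9293109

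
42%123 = 42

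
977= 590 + 387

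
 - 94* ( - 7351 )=690994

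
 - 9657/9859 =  - 9657/9859  =  - 0.98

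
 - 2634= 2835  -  5469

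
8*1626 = 13008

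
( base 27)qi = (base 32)MG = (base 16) 2D0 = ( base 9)880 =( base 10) 720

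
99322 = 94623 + 4699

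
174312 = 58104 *3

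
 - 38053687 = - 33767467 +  - 4286220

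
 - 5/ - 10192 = 5/10192= 0.00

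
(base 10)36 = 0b100100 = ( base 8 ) 44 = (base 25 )1B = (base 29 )17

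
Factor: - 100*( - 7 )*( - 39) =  - 27300 = - 2^2*3^1*5^2*7^1*13^1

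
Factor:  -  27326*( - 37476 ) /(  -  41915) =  - 2^3 * 3^3*5^( - 1 )*13^1 * 83^( - 1 )*101^( - 1 )*347^1 * 1051^1 = -1024069176/41915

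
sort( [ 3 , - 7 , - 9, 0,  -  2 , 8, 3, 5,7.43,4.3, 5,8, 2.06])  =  [ - 9,  -  7,  -  2, 0, 2.06,3 , 3,4.3,5,  5 , 7.43,  8 , 8 ]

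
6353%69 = 5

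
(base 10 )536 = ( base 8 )1030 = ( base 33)G8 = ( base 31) h9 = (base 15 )25b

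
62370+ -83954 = - 21584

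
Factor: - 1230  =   - 2^1*3^1 * 5^1*41^1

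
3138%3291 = 3138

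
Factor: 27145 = 5^1 * 61^1*89^1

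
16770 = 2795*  6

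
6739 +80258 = 86997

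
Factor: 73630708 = 2^2 * 18407677^1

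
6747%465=237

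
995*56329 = 56047355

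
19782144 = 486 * 40704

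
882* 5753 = 5074146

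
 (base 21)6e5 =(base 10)2945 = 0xB81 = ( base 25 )4HK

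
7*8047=56329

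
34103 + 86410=120513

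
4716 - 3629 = 1087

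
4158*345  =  1434510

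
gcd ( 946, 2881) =43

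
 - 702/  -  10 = 70 + 1/5 = 70.20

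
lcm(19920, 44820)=179280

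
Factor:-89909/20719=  - 20719^( - 1 )*89909^1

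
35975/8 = 35975/8=4496.88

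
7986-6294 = 1692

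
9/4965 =3/1655 = 0.00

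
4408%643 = 550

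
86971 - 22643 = 64328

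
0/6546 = 0 =0.00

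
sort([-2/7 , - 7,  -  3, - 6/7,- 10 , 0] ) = [ -10, - 7, - 3,-6/7, - 2/7, 0 ]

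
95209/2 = 47604 + 1/2 = 47604.50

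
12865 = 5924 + 6941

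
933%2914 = 933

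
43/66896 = 43/66896 = 0.00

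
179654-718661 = - 539007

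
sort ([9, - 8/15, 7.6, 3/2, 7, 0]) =[-8/15, 0, 3/2, 7,  7.6,9] 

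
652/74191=652/74191 = 0.01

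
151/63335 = 151/63335 = 0.00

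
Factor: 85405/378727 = 5^1 * 29^1*643^( -1)= 145/643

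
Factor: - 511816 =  - 2^3*63977^1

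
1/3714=1/3714=0.00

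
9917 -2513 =7404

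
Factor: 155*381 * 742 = 43818810 = 2^1 * 3^1*5^1 * 7^1*31^1*53^1*127^1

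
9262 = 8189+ 1073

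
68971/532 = 129 + 49/76 = 129.64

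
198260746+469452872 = 667713618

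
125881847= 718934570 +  - 593052723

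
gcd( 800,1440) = 160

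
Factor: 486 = 2^1*3^5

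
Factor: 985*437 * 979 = 421405655  =  5^1*11^1  *  19^1*23^1  *  89^1 * 197^1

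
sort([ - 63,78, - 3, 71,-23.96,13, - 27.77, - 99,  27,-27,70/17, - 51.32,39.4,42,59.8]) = [ - 99, - 63, - 51.32, - 27.77, - 27, - 23.96,- 3, 70/17,13,27, 39.4,42,59.8,71 , 78 ]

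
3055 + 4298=7353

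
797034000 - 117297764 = 679736236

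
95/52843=95/52843 = 0.00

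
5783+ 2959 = 8742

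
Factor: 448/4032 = 1/9 = 3^(- 2 )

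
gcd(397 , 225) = 1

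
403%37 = 33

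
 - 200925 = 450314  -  651239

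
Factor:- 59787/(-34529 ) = 819/473 = 3^2*7^1 * 11^( - 1)  *  13^1 *43^( - 1) 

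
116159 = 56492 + 59667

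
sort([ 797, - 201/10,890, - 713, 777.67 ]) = [ - 713, - 201/10,777.67,797,890] 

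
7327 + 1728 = 9055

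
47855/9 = 5317 + 2/9 = 5317.22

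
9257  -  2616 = 6641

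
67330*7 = 471310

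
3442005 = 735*4683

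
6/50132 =3/25066 = 0.00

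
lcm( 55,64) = 3520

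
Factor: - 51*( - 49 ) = 3^1*7^2*17^1 = 2499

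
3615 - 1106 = 2509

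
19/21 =19/21 = 0.90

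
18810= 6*3135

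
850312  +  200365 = 1050677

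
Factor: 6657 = 3^1*7^1*317^1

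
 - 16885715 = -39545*427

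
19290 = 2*9645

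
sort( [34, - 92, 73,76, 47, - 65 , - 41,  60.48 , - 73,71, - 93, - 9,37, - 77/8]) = [ - 93, - 92, - 73  , - 65, - 41, - 77/8,- 9, 34  ,  37,47,60.48,71,73 , 76 ] 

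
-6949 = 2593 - 9542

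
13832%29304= 13832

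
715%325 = 65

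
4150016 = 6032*688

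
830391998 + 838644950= 1669036948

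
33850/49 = 690 +40/49  =  690.82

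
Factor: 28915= 5^1*5783^1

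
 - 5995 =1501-7496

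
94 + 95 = 189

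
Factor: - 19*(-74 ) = 2^1*19^1*37^1  =  1406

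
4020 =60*67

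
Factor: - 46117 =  - 107^1* 431^1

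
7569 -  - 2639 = 10208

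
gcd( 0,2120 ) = 2120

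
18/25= 18/25=0.72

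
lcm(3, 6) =6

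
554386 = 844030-289644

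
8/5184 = 1/648= 0.00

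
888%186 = 144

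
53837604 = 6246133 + 47591471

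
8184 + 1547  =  9731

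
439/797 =439/797= 0.55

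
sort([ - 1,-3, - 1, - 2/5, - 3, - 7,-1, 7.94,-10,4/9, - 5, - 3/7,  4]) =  [ - 10, - 7,-5, - 3, - 3,-1, - 1, - 1, - 3/7,  -  2/5,  4/9, 4,7.94 ] 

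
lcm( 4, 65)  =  260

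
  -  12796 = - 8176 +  - 4620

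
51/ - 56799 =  - 1 + 18916/18933= -  0.00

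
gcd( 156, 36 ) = 12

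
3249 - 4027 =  -778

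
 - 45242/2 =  - 22621 = - 22621.00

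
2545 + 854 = 3399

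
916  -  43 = 873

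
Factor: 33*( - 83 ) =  - 3^1 * 11^1* 83^1 = - 2739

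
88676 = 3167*28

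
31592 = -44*( - 718)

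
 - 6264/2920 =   -  783/365 = - 2.15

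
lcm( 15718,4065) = 235770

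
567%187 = 6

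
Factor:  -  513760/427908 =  - 760/633=-2^3*3^(-1 )*5^1*19^1*211^( - 1 )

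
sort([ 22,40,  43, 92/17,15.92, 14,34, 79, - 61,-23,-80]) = [ - 80 , - 61, - 23, 92/17,14,15.92, 22,34 , 40,43,79]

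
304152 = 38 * 8004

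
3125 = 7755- 4630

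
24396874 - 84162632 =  - 59765758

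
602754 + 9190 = 611944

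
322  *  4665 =1502130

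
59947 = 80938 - 20991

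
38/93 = 38/93 = 0.41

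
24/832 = 3/104=0.03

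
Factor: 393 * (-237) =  - 3^2*79^1*131^1 =- 93141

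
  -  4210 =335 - 4545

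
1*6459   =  6459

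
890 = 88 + 802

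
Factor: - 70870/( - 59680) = 2^( - 4)*19^1  =  19/16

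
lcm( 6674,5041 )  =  473854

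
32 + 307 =339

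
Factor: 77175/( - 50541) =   -  3^1*5^2*7^3*17^(- 1 )*991^( - 1) = - 25725/16847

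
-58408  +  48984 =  - 9424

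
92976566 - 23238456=69738110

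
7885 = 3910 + 3975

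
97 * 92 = 8924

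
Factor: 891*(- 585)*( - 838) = 436794930 = 2^1*3^6*5^1*11^1*13^1*419^1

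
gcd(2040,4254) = 6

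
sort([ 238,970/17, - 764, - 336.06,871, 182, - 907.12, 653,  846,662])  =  [ - 907.12, - 764, - 336.06 , 970/17,182, 238,653, 662, 846, 871]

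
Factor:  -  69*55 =  -  3795 = - 3^1*5^1 * 11^1*23^1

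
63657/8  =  7957 + 1/8 = 7957.12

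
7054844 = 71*99364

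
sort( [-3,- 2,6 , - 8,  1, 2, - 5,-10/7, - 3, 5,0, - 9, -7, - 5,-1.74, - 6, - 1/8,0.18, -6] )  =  [ -9, - 8, - 7, -6, -6, - 5 , - 5,-3, - 3, -2  , - 1.74,-10/7,  -  1/8,  0,0.18,  1,2,5  ,  6 ] 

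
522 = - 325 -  - 847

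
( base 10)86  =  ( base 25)3b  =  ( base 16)56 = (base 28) 32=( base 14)62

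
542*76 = 41192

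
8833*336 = 2967888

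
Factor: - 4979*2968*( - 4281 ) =2^3*3^1*7^1 * 13^1*53^1 * 383^1 * 1427^1 = 63263213832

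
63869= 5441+58428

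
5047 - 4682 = 365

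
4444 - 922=3522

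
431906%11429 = 9033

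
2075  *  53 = 109975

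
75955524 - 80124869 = - 4169345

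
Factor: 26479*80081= 2120464799 = 73^1*1097^1 *26479^1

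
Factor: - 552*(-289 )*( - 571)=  - 2^3*3^1* 17^2 *23^1*571^1   =  - 91090488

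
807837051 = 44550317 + 763286734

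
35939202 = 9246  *3887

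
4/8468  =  1/2117 = 0.00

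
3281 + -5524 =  - 2243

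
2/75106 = 1/37553 = 0.00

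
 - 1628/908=-407/227=- 1.79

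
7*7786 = 54502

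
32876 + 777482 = 810358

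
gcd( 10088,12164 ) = 4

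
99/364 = 99/364 = 0.27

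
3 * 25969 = 77907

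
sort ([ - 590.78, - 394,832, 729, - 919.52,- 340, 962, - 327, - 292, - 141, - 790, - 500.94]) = [ - 919.52 , - 790, - 590.78, - 500.94, - 394,  -  340, - 327, - 292, - 141, 729,832,  962 ] 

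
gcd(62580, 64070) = 1490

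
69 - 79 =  - 10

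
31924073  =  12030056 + 19894017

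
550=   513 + 37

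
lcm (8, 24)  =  24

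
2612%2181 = 431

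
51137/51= 1002 + 35/51 = 1002.69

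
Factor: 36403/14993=11^( - 1 )*29^( - 1) * 47^( - 1 )*59^1*617^1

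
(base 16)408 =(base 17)39c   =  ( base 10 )1032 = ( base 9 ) 1366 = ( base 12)720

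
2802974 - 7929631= - 5126657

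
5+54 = 59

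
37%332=37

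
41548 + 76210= 117758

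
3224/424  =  403/53 = 7.60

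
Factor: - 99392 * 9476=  - 941838592 = - 2^8*23^1*103^1*1553^1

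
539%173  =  20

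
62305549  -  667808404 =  - 605502855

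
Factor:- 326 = - 2^1*163^1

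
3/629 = 3/629 = 0.00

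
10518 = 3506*3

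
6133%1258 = 1101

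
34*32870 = 1117580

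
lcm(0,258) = 0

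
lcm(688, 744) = 63984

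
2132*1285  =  2739620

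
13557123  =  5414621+8142502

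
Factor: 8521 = 8521^1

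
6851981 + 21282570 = 28134551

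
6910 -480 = 6430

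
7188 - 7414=-226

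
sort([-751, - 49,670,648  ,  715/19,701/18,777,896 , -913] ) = [ - 913 , - 751, - 49, 715/19, 701/18,648,670,777,896 ]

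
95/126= 95/126 = 0.75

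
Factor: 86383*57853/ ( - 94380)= - 454319609/8580 = - 2^( -2 )*3^( - 1) * 5^( - 1) * 11^( - 1 ) *13^( - 1 )*7853^1*57853^1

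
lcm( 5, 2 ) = 10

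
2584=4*646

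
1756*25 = 43900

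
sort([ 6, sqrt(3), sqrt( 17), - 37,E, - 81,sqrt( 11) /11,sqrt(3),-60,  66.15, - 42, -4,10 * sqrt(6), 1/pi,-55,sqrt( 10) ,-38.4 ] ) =[ - 81, - 60,  -  55,-42, -38.4, - 37, - 4,sqrt( 11) /11,1/pi,sqrt( 3), sqrt(3),  E,sqrt(10),sqrt( 17),6, 10 * sqrt( 6 ) , 66.15]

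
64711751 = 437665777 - 372954026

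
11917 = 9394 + 2523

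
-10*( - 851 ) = 8510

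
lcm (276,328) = 22632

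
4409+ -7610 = - 3201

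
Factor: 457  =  457^1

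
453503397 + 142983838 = 596487235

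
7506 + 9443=16949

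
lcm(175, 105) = 525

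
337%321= 16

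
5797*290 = 1681130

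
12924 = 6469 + 6455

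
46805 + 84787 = 131592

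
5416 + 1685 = 7101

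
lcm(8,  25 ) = 200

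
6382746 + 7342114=13724860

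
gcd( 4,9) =1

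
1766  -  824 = 942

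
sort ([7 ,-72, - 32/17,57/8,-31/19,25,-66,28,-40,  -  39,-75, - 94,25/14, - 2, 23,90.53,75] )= [ - 94, - 75,-72,-66, - 40,-39, - 2, - 32/17, - 31/19,25/14, 7, 57/8, 23,25,28, 75,90.53]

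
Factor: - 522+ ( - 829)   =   - 1351=- 7^1 *193^1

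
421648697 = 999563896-577915199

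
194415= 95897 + 98518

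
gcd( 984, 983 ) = 1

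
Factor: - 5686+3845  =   - 1841 = - 7^1 * 263^1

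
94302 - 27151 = 67151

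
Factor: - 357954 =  - 2^1 * 3^1 * 59659^1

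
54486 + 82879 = 137365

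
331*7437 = 2461647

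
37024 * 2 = 74048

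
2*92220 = 184440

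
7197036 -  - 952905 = 8149941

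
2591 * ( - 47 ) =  - 121777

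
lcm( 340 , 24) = 2040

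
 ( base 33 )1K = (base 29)1o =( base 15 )38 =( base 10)53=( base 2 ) 110101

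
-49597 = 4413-54010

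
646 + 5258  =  5904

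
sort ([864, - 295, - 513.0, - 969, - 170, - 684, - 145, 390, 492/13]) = [  -  969, - 684, - 513.0, - 295, - 170,-145,  492/13,390, 864]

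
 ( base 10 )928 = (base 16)3A0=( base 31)TT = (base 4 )32200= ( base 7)2464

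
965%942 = 23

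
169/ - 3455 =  - 169/3455 = - 0.05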